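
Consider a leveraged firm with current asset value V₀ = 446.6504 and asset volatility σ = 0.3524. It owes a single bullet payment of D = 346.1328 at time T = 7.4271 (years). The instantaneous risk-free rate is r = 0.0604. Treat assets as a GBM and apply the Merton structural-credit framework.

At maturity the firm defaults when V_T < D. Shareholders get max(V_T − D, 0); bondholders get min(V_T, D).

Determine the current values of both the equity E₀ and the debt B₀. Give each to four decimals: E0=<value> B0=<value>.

E0=263.8274 B0=182.8230

d₁ = [ln(V₀/D) + (r + σ²/2)T] / (σ√T)
   = [ln(446.6504/346.1328) + (0.0604 + 0.5·0.3524²)·7.4271] / (0.3524·√7.4271)
   = [0.254954 + 0.909767] / 0.960385 = 1.212764
d₂ = d₁ − σ√T = 1.212764 − 0.960385 = 0.252378
N(d₁) = 0.887390,  N(d₂) = 0.599626,  e^(−rT) = 0.638523
E₀ = V₀·N(d₁) − D·e^(−rT)·N(d₂)
   = 446.6504·0.887390 − 346.1328·0.638523·0.599626 = 263.827439
B₀ = V₀ − E₀ = 446.6504 − 263.827439 = 182.822961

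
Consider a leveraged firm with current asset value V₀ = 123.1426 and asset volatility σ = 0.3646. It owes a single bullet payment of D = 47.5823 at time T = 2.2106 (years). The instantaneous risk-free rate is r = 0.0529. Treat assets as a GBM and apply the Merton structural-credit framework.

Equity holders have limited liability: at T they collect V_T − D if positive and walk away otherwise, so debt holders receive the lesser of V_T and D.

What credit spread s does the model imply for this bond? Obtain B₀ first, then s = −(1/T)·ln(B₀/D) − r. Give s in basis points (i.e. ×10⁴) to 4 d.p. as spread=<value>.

spread=37.5534

d₁ = [ln(V₀/D) + (r + σ²/2)T] / (σ√T)
   = [ln(123.1426/47.5823) + (0.0529 + 0.5·0.3646²)·2.2106] / (0.3646·√2.2106)
   = [0.950882 + 0.263872] / 0.542090 = 2.240870
d₂ = d₁ − σ√T = 2.240870 − 0.542090 = 1.698779
N(d₁) = 0.987483,  N(d₂) = 0.955320,  e^(−rT) = 0.889638
E₀ = V₀·N(d₁) − D·e^(−rT)·N(d₂)
   = 123.1426·0.987483 − 47.5823·0.889638·0.955320 = 81.161541
B₀ = V₀ − E₀ = 123.1426 − 81.161541 = 41.981059
spread = −(1/T)·ln(B₀/D) − r = −(1/2.2106)·ln(41.981059/47.5823) − 0.0529 = 0.00375534
in basis points: 0.00375534 × 10⁴ = 37.5534 bp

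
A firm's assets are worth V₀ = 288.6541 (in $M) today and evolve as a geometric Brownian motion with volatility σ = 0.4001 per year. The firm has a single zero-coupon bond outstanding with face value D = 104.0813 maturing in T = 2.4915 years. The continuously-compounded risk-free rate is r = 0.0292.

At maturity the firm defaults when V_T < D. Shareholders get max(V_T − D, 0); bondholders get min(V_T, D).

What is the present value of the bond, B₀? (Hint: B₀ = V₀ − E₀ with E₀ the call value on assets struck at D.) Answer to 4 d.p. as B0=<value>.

B0=95.0523

d₁ = [ln(V₀/D) + (r + σ²/2)T] / (σ√T)
   = [ln(288.6541/104.0813) + (0.0292 + 0.5·0.4001²)·2.4915] / (0.4001·√2.4915)
   = [1.020057 + 0.272171] / 0.631537 = 2.046163
d₂ = d₁ − σ√T = 2.046163 − 0.631537 = 1.414626
N(d₁) = 0.979630,  N(d₂) = 0.921411,  e^(−rT) = 0.929832
E₀ = V₀·N(d₁) − D·e^(−rT)·N(d₂)
   = 288.6541·0.979630 − 104.0813·0.929832·0.921411 = 193.601793
B₀ = V₀ − E₀ = 288.6541 − 193.601793 = 95.052307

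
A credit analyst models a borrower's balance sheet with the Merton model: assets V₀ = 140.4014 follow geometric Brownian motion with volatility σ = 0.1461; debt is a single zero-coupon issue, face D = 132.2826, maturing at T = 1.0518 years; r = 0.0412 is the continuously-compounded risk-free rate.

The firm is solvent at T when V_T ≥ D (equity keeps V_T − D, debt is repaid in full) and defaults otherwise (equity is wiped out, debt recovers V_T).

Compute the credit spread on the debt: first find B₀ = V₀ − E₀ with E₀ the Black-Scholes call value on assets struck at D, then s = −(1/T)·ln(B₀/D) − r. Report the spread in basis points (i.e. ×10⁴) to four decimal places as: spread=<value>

d₁ = [ln(V₀/D) + (r + σ²/2)T] / (σ√T)
   = [ln(140.4014/132.2826) + (0.0412 + 0.5·0.1461²)·1.0518] / (0.1461·√1.0518)
   = [0.059565 + 0.054560] / 0.149836 = 0.761662
d₂ = d₁ − σ√T = 0.761662 − 0.149836 = 0.611826
N(d₁) = 0.776869,  N(d₂) = 0.729673,  e^(−rT) = 0.957591
E₀ = V₀·N(d₁) − D·e^(−rT)·N(d₂)
   = 140.4014·0.776869 − 132.2826·0.957591·0.729673 = 16.643821
B₀ = V₀ − E₀ = 140.4014 − 16.643821 = 123.757579
spread = −(1/T)·ln(B₀/D) − r = −(1/1.0518)·ln(123.757579/132.2826) − 0.0412 = 0.02213514
in basis points: 0.02213514 × 10⁴ = 221.3514 bp

spread=221.3514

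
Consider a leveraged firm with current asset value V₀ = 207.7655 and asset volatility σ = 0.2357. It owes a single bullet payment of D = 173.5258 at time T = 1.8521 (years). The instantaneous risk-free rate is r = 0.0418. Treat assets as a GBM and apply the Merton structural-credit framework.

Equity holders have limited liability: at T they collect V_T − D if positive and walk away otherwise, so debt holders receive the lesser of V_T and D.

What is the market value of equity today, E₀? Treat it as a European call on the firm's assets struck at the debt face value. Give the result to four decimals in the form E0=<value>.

d₁ = [ln(V₀/D) + (r + σ²/2)T] / (σ√T)
   = [ln(207.7655/173.5258) + (0.0418 + 0.5·0.2357²)·1.8521] / (0.2357·√1.8521)
   = [0.180084 + 0.128864] / 0.320769 = 0.963149
d₂ = d₁ − σ√T = 0.963149 − 0.320769 = 0.642380
N(d₁) = 0.832264,  N(d₂) = 0.739687,  e^(−rT) = 0.925503
E₀ = V₀·N(d₁) − D·e^(−rT)·N(d₂)
   = 207.7655·0.832264 − 173.5258·0.925503·0.739687 = 54.122936

E0=54.1229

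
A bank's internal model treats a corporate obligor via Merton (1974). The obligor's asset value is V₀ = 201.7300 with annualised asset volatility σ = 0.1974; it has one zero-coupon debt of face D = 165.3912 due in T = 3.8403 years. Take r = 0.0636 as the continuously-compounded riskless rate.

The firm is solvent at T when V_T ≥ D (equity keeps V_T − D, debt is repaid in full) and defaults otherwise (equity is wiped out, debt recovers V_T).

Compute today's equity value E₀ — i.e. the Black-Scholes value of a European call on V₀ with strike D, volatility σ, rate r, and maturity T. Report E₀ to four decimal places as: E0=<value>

E0=76.0556

d₁ = [ln(V₀/D) + (r + σ²/2)T] / (σ√T)
   = [ln(201.7300/165.3912) + (0.0636 + 0.5·0.1974²)·3.8403] / (0.1974·√3.8403)
   = [0.198617 + 0.319065] / 0.386839 = 1.338237
d₂ = d₁ − σ√T = 1.338237 − 0.386839 = 0.951399
N(d₁) = 0.909590,  N(d₂) = 0.829299,  e^(−rT) = 0.783297
E₀ = V₀·N(d₁) − D·e^(−rT)·N(d₂)
   = 201.7300·0.909590 − 165.3912·0.783297·0.829299 = 76.055610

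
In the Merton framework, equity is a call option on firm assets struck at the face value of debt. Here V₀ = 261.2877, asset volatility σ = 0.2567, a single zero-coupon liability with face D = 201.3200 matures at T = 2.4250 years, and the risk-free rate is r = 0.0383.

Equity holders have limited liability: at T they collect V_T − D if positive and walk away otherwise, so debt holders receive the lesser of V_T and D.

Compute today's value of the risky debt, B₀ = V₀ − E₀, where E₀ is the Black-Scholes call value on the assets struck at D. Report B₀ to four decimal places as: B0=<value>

d₁ = [ln(V₀/D) + (r + σ²/2)T] / (σ√T)
   = [ln(261.2877/201.3200) + (0.0383 + 0.5·0.2567²)·2.4250] / (0.2567·√2.4250)
   = [0.260726 + 0.172775] / 0.399744 = 1.084448
d₂ = d₁ − σ√T = 1.084448 − 0.399744 = 0.684704
N(d₁) = 0.860917,  N(d₂) = 0.753235,  e^(−rT) = 0.911305
E₀ = V₀·N(d₁) − D·e^(−rT)·N(d₂)
   = 261.2877·0.860917 − 201.3200·0.911305·0.753235 = 86.755583
B₀ = V₀ − E₀ = 261.2877 − 86.755583 = 174.532117

B0=174.5321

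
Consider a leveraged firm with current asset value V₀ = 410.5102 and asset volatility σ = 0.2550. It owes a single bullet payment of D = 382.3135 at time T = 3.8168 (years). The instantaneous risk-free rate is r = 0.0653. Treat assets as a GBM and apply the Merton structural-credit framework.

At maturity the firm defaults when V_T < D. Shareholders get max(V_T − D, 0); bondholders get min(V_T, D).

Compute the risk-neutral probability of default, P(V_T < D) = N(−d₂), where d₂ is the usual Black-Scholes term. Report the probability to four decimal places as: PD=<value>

d₁ = [ln(V₀/D) + (r + σ²/2)T] / (σ√T)
   = [ln(410.5102/382.3135) + (0.0653 + 0.5·0.2550²)·3.8168] / (0.2550·√3.8168)
   = [0.071160 + 0.373331] / 0.498184 = 0.892221
d₂ = d₁ − σ√T = 0.892221 − 0.498184 = 0.394037
risk-neutral PD = N(−d₂) = N(-0.394037) = 0.346777

PD=0.3468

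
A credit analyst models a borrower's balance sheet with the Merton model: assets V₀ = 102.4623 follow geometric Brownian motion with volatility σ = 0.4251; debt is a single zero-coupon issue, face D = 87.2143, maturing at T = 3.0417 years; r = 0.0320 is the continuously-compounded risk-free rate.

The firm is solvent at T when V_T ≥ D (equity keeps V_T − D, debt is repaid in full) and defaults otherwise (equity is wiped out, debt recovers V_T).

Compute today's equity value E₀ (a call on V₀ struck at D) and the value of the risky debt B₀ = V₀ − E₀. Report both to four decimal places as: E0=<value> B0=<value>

d₁ = [ln(V₀/D) + (r + σ²/2)T] / (σ√T)
   = [ln(102.4623/87.2143) + (0.0320 + 0.5·0.4251²)·3.0417] / (0.4251·√3.0417)
   = [0.161127 + 0.372167] / 0.741394 = 0.719312
d₂ = d₁ − σ√T = 0.719312 − 0.741394 = -0.022082
N(d₁) = 0.764026,  N(d₂) = 0.491191,  e^(−rT) = 0.907253
E₀ = V₀·N(d₁) − D·e^(−rT)·N(d₂)
   = 102.4623·0.764026 − 87.2143·0.907253·0.491191 = 39.418133
B₀ = V₀ − E₀ = 102.4623 − 39.418133 = 63.044167

E0=39.4181 B0=63.0442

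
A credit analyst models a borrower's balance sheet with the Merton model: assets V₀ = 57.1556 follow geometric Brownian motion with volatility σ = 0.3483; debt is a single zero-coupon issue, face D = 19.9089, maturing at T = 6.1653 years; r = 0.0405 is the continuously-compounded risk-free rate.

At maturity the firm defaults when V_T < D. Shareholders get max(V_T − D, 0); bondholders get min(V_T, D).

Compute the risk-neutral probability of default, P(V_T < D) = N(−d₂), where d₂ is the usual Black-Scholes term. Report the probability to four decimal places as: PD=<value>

d₁ = [ln(V₀/D) + (r + σ²/2)T] / (σ√T)
   = [ln(57.1556/19.9089) + (0.0405 + 0.5·0.3483²)·6.1653] / (0.3483·√6.1653)
   = [1.054611 + 0.623660] / 0.864830 = 1.940579
d₂ = d₁ − σ√T = 1.940579 − 0.864830 = 1.075749
risk-neutral PD = N(−d₂) = N(-1.075749) = 0.141020

PD=0.1410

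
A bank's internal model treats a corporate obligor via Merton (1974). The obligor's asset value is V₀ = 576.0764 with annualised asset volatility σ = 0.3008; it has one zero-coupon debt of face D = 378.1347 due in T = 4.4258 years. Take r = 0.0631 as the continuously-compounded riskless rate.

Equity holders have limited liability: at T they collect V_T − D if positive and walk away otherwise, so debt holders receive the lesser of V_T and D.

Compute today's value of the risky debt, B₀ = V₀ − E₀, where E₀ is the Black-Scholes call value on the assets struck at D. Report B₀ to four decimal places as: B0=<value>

d₁ = [ln(V₀/D) + (r + σ²/2)T] / (σ√T)
   = [ln(576.0764/378.1347) + (0.0631 + 0.5·0.3008²)·4.4258] / (0.3008·√4.4258)
   = [0.420990 + 0.479493] / 0.632811 = 1.422989
d₂ = d₁ − σ√T = 1.422989 − 0.632811 = 0.790178
N(d₁) = 0.922630,  N(d₂) = 0.785288,  e^(−rT) = 0.756337
E₀ = V₀·N(d₁) − D·e^(−rT)·N(d₂)
   = 576.0764·0.922630 − 378.1347·0.756337·0.785288 = 306.915219
B₀ = V₀ − E₀ = 576.0764 − 306.915219 = 269.161181

B0=269.1612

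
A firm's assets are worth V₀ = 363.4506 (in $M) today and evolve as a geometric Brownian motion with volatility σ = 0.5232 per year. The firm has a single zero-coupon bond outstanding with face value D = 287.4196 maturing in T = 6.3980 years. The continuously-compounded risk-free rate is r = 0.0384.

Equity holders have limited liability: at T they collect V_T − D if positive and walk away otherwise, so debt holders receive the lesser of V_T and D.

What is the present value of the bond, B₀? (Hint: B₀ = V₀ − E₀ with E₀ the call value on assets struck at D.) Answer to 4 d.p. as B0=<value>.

B0=141.5275

d₁ = [ln(V₀/D) + (r + σ²/2)T] / (σ√T)
   = [ln(363.4506/287.4196) + (0.0384 + 0.5·0.5232²)·6.3980] / (0.5232·√6.3980)
   = [0.234700 + 1.121372] / 1.323396 = 1.024691
d₂ = d₁ − σ√T = 1.024691 − 1.323396 = -0.298705
N(d₁) = 0.847245,  N(d₂) = 0.382583,  e^(−rT) = 0.782170
E₀ = V₀·N(d₁) − D·e^(−rT)·N(d₂)
   = 363.4506·0.847245 − 287.4196·0.782170·0.382583 = 221.923129
B₀ = V₀ − E₀ = 363.4506 − 221.923129 = 141.527471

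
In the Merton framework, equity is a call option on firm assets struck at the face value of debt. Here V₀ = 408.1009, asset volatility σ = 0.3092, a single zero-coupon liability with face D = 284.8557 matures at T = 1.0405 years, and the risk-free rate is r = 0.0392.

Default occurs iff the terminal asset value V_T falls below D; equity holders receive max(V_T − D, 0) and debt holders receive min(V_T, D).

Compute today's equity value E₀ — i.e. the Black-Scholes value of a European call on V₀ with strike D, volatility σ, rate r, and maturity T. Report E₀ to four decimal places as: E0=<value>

d₁ = [ln(V₀/D) + (r + σ²/2)T] / (σ√T)
   = [ln(408.1009/284.8557) + (0.0392 + 0.5·0.3092²)·1.0405] / (0.3092·√1.0405)
   = [0.359532 + 0.090526] / 0.315399 = 1.426946
d₂ = d₁ − σ√T = 1.426946 − 0.315399 = 1.111547
N(d₁) = 0.923202,  N(d₂) = 0.866834,  e^(−rT) = 0.960033
E₀ = V₀·N(d₁) − D·e^(−rT)·N(d₂)
   = 408.1009·0.923202 − 284.8557·0.960033·0.866834 = 139.705964

E0=139.7060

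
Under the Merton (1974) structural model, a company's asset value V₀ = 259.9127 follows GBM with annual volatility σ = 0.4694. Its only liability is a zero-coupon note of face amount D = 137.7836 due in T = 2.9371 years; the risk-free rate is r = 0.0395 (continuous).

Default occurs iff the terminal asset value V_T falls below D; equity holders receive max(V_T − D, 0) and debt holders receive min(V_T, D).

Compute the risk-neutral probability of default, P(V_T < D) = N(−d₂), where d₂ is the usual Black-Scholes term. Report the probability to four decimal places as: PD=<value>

PD=0.2977

d₁ = [ln(V₀/D) + (r + σ²/2)T] / (σ√T)
   = [ln(259.9127/137.7836) + (0.0395 + 0.5·0.4694²)·2.9371] / (0.4694·√2.9371)
   = [0.634661 + 0.439590] / 0.804456 = 1.335376
d₂ = d₁ − σ√T = 1.335376 − 0.804456 = 0.530920
risk-neutral PD = N(−d₂) = N(-0.530920) = 0.297737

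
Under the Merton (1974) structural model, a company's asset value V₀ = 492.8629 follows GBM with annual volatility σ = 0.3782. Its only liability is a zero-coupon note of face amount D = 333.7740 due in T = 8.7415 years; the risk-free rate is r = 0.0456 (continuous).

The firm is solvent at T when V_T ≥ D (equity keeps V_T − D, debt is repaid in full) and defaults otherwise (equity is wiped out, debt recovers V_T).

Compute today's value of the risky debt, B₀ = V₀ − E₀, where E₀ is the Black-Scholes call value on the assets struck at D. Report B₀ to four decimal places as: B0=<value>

d₁ = [ln(V₀/D) + (r + σ²/2)T] / (σ√T)
   = [ln(492.8629/333.7740) + (0.0456 + 0.5·0.3782²)·8.7415] / (0.3782·√8.7415)
   = [0.389767 + 1.023784] / 1.118187 = 1.264145
d₂ = d₁ − σ√T = 1.264145 − 1.118187 = 0.145958
N(d₁) = 0.896911,  N(d₂) = 0.558023,  e^(−rT) = 0.671251
E₀ = V₀·N(d₁) − D·e^(−rT)·N(d₂)
   = 492.8629·0.896911 − 333.7740·0.671251·0.558023 = 317.031374
B₀ = V₀ − E₀ = 492.8629 − 317.031374 = 175.831526

B0=175.8315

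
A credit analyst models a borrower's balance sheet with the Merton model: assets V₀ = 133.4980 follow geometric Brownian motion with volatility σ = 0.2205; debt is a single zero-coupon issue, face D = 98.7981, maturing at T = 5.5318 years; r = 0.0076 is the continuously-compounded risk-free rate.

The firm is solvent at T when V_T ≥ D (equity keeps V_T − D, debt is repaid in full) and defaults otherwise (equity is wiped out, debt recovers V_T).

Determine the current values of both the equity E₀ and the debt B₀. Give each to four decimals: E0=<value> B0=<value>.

E0=47.4935 B0=86.0045

d₁ = [ln(V₀/D) + (r + σ²/2)T] / (σ√T)
   = [ln(133.4980/98.7981) + (0.0076 + 0.5·0.2205²)·5.5318] / (0.2205·√5.5318)
   = [0.301008 + 0.176520] / 0.518611 = 0.920783
d₂ = d₁ − σ√T = 0.920783 − 0.518611 = 0.402172
N(d₁) = 0.821418,  N(d₂) = 0.656221,  e^(−rT) = 0.958830
E₀ = V₀·N(d₁) − D·e^(−rT)·N(d₂)
   = 133.4980·0.821418 − 98.7981·0.958830·0.656221 = 47.493471
B₀ = V₀ − E₀ = 133.4980 − 47.493471 = 86.004529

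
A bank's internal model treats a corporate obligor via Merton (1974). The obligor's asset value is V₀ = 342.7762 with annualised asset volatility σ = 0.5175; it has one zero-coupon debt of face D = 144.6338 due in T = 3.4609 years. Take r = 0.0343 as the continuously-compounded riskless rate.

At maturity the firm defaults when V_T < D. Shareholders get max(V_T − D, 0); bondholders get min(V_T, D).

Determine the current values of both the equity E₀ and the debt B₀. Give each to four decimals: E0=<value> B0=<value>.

d₁ = [ln(V₀/D) + (r + σ²/2)T] / (σ√T)
   = [ln(342.7762/144.6338) + (0.0343 + 0.5·0.5175²)·3.4609] / (0.5175·√3.4609)
   = [0.862873 + 0.582134] / 0.962731 = 1.500946
d₂ = d₁ − σ√T = 1.500946 − 0.962731 = 0.538215
N(d₁) = 0.933315,  N(d₂) = 0.704786,  e^(−rT) = 0.888066
E₀ = V₀·N(d₁) − D·e^(−rT)·N(d₂)
   = 342.7762·0.933315 − 144.6338·0.888066·0.704786 = 229.392464
B₀ = V₀ − E₀ = 342.7762 − 229.392464 = 113.383736

E0=229.3925 B0=113.3837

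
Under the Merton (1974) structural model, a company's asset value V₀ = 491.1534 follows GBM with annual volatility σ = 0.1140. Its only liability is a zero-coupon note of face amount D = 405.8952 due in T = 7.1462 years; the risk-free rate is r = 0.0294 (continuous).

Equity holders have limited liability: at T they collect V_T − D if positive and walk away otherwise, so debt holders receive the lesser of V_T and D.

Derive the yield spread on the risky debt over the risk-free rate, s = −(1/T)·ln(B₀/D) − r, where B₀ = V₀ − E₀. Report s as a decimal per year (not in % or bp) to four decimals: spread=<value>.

spread=0.0023

d₁ = [ln(V₀/D) + (r + σ²/2)T] / (σ√T)
   = [ln(491.1534/405.8952) + (0.0294 + 0.5·0.1140²)·7.1462] / (0.1140·√7.1462)
   = [0.190662 + 0.256534] / 0.304749 = 1.467423
d₂ = d₁ − σ√T = 1.467423 − 0.304749 = 1.162674
N(d₁) = 0.928869,  N(d₂) = 0.877519,  e^(−rT) = 0.810505
E₀ = V₀·N(d₁) − D·e^(−rT)·N(d₂)
   = 491.1534·0.928869 − 405.8952·0.810505·0.877519 = 167.531250
B₀ = V₀ − E₀ = 491.1534 − 167.531250 = 323.622150
spread = −(1/T)·ln(B₀/D) − r = −(1/7.1462)·ln(323.622150/405.8952) − 0.0294 = 0.00229774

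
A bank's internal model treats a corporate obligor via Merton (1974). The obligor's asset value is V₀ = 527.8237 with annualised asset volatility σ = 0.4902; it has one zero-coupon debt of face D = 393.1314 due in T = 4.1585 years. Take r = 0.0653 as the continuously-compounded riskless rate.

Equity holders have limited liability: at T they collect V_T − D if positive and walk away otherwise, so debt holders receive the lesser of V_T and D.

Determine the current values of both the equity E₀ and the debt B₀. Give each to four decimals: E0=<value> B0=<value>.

d₁ = [ln(V₀/D) + (r + σ²/2)T] / (σ√T)
   = [ln(527.8237/393.1314) + (0.0653 + 0.5·0.4902²)·4.1585] / (0.4902·√4.1585)
   = [0.294618 + 0.771186] / 0.999635 = 1.066193
d₂ = d₁ − σ√T = 1.066193 − 0.999635 = 0.066557
N(d₁) = 0.856832,  N(d₂) = 0.526533,  e^(−rT) = 0.762197
E₀ = V₀·N(d₁) − D·e^(−rT)·N(d₂)
   = 527.8237·0.856832 − 393.1314·0.762197·0.526533 = 294.483866
B₀ = V₀ − E₀ = 527.8237 − 294.483866 = 233.339834

E0=294.4839 B0=233.3398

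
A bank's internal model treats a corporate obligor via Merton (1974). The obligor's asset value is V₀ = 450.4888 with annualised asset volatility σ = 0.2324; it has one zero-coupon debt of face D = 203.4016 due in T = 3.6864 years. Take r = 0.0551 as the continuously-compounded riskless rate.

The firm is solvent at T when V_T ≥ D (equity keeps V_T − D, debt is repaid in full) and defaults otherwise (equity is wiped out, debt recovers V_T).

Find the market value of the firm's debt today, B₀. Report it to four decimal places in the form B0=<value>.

d₁ = [ln(V₀/D) + (r + σ²/2)T] / (σ√T)
   = [ln(450.4888/203.4016) + (0.0551 + 0.5·0.2324²)·3.6864] / (0.2324·√3.6864)
   = [0.795151 + 0.302671] / 0.446208 = 2.460338
d₂ = d₁ − σ√T = 2.460338 − 0.446208 = 2.014130
N(d₁) = 0.993060,  N(d₂) = 0.978002,  e^(−rT) = 0.816180
E₀ = V₀·N(d₁) − D·e^(−rT)·N(d₂)
   = 450.4888·0.993060 − 203.4016·0.816180·0.978002 = 285.001925
B₀ = V₀ − E₀ = 450.4888 − 285.001925 = 165.486875

B0=165.4869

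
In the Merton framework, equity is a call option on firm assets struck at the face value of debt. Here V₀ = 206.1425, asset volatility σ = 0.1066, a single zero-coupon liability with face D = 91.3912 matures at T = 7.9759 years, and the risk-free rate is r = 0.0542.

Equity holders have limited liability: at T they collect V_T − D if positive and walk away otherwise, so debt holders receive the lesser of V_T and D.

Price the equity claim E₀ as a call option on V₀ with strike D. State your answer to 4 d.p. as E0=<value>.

d₁ = [ln(V₀/D) + (r + σ²/2)T] / (σ√T)
   = [ln(206.1425/91.3912) + (0.0542 + 0.5·0.1066²)·7.9759] / (0.1066·√7.9759)
   = [0.813418 + 0.477611] / 0.301056 = 4.288339
d₂ = d₁ − σ√T = 4.288339 − 0.301056 = 3.987283
N(d₁) = 0.999991,  N(d₂) = 0.999967,  e^(−rT) = 0.649019
E₀ = V₀·N(d₁) − D·e^(−rT)·N(d₂)
   = 206.1425·0.999991 − 91.3912·0.649019·0.999967 = 146.828031

E0=146.8280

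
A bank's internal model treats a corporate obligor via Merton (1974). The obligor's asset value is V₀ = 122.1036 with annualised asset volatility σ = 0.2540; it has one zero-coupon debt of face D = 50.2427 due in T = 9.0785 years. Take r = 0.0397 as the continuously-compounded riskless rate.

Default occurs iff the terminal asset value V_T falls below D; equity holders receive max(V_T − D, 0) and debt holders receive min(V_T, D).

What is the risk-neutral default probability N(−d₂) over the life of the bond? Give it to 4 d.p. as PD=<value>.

PD=0.1059

d₁ = [ln(V₀/D) + (r + σ²/2)T] / (σ√T)
   = [ln(122.1036/50.2427) + (0.0397 + 0.5·0.2540²)·9.0785] / (0.2540·√9.0785)
   = [0.888005 + 0.653271] / 0.765316 = 2.013907
d₂ = d₁ − σ√T = 2.013907 − 0.765316 = 1.248591
risk-neutral PD = N(−d₂) = N(-1.248591) = 0.105907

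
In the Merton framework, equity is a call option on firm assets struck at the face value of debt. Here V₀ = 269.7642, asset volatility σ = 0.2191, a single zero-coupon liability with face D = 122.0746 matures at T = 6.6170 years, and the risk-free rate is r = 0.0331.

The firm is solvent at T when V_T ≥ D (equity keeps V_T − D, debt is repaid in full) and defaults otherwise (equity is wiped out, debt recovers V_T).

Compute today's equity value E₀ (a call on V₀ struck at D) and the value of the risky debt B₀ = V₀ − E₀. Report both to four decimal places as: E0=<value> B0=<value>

E0=172.9854 B0=96.7788

d₁ = [ln(V₀/D) + (r + σ²/2)T] / (σ√T)
   = [ln(269.7642/122.0746) + (0.0331 + 0.5·0.2191²)·6.6170] / (0.2191·√6.6170)
   = [0.792916 + 0.377847] / 0.563603 = 2.077284
d₂ = d₁ − σ√T = 2.077284 − 0.563603 = 1.513681
N(d₁) = 0.981112,  N(d₂) = 0.934947,  e^(−rT) = 0.803303
E₀ = V₀·N(d₁) − D·e^(−rT)·N(d₂)
   = 269.7642·0.981112 − 122.0746·0.803303·0.934947 = 172.985351
B₀ = V₀ − E₀ = 269.7642 − 172.985351 = 96.778849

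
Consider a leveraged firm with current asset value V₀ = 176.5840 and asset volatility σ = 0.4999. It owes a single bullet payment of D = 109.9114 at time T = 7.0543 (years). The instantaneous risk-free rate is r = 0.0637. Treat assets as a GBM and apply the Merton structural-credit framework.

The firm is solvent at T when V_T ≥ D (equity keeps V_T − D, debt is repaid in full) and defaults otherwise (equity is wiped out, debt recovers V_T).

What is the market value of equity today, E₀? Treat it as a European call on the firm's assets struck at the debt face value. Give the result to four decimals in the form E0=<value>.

E0=125.2698

d₁ = [ln(V₀/D) + (r + σ²/2)T] / (σ√T)
   = [ln(176.5840/109.9114) + (0.0637 + 0.5·0.4999²)·7.0543] / (0.4999·√7.0543)
   = [0.474122 + 1.330794] / 1.327731 = 1.359399
d₂ = d₁ − σ√T = 1.359399 − 1.327731 = 0.031668
N(d₁) = 0.912990,  N(d₂) = 0.512631,  e^(−rT) = 0.638037
E₀ = V₀·N(d₁) − D·e^(−rT)·N(d₂)
   = 176.5840·0.912990 − 109.9114·0.638037·0.512631 = 125.269814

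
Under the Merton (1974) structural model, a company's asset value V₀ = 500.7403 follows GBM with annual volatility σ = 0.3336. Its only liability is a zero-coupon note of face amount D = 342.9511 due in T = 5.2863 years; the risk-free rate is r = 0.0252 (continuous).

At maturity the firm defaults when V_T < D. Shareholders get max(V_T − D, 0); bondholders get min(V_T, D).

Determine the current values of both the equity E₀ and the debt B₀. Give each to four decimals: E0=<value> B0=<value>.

E0=243.6716 B0=257.0687

d₁ = [ln(V₀/D) + (r + σ²/2)T] / (σ√T)
   = [ln(500.7403/342.9511) + (0.0252 + 0.5·0.3336²)·5.2863] / (0.3336·√5.2863)
   = [0.378500 + 0.427368] / 0.767012 = 1.050659
d₂ = d₁ − σ√T = 1.050659 − 0.767012 = 0.283648
N(d₁) = 0.853292,  N(d₂) = 0.611660,  e^(−rT) = 0.875277
E₀ = V₀·N(d₁) − D·e^(−rT)·N(d₂)
   = 500.7403·0.853292 − 342.9511·0.875277·0.611660 = 243.671565
B₀ = V₀ − E₀ = 500.7403 − 243.671565 = 257.068735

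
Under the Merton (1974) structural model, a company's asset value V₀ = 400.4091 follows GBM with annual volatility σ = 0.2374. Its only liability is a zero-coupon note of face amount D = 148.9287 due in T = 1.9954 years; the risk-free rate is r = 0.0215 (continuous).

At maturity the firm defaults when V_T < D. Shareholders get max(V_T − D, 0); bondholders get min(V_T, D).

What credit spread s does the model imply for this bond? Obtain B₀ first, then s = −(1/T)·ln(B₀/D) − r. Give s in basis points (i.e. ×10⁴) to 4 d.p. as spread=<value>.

spread=0.8072

d₁ = [ln(V₀/D) + (r + σ²/2)T] / (σ√T)
   = [ln(400.4091/148.9287) + (0.0215 + 0.5·0.2374²)·1.9954] / (0.2374·√1.9954)
   = [0.989019 + 0.099130] / 0.335348 = 3.244836
d₂ = d₁ − σ√T = 3.244836 − 0.335348 = 2.909488
N(d₁) = 0.999412,  N(d₂) = 0.998190,  e^(−rT) = 0.958006
E₀ = V₀·N(d₁) − D·e^(−rT)·N(d₂)
   = 400.4091·0.999412 − 148.9287·0.958006·0.998190 = 257.757471
B₀ = V₀ − E₀ = 400.4091 − 257.757471 = 142.651629
spread = −(1/T)·ln(B₀/D) − r = −(1/1.9954)·ln(142.651629/148.9287) − 0.0215 = 0.00008072
in basis points: 0.00008072 × 10⁴ = 0.8072 bp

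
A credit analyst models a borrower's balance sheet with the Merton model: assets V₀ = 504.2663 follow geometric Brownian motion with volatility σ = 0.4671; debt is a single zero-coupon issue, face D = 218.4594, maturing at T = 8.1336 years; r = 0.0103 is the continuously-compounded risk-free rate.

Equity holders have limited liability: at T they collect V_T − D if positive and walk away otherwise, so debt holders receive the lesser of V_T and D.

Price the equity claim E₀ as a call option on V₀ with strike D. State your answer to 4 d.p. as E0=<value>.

E0=357.7545

d₁ = [ln(V₀/D) + (r + σ²/2)T] / (σ√T)
   = [ln(504.2663/218.4594) + (0.0103 + 0.5·0.4671²)·8.1336] / (0.4671·√8.1336)
   = [0.836504 + 0.971080] / 1.332144 = 1.356899
d₂ = d₁ − σ√T = 1.356899 − 1.332144 = 0.024754
N(d₁) = 0.912593,  N(d₂) = 0.509874,  e^(−rT) = 0.919637
E₀ = V₀·N(d₁) − D·e^(−rT)·N(d₂)
   = 504.2663·0.912593 − 218.4594·0.919637·0.509874 = 357.754522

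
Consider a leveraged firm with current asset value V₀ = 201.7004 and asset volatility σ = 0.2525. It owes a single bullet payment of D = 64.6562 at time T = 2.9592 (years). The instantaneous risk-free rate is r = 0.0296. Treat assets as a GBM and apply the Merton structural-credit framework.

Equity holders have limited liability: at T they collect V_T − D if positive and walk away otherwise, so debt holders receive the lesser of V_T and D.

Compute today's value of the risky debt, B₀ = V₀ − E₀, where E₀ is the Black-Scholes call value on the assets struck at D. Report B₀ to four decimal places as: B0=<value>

B0=59.2008

d₁ = [ln(V₀/D) + (r + σ²/2)T] / (σ√T)
   = [ln(201.7004/64.6562) + (0.0296 + 0.5·0.2525²)·2.9592] / (0.2525·√2.9592)
   = [1.137699 + 0.181926] / 0.434359 = 3.038101
d₂ = d₁ − σ√T = 3.038101 − 0.434359 = 2.603742
N(d₁) = 0.998810,  N(d₂) = 0.995389,  e^(−rT) = 0.916134
E₀ = V₀·N(d₁) − D·e^(−rT)·N(d₂)
   = 201.7004·0.998810 − 64.6562·0.916134·0.995389 = 142.499643
B₀ = V₀ − E₀ = 201.7004 − 142.499643 = 59.200757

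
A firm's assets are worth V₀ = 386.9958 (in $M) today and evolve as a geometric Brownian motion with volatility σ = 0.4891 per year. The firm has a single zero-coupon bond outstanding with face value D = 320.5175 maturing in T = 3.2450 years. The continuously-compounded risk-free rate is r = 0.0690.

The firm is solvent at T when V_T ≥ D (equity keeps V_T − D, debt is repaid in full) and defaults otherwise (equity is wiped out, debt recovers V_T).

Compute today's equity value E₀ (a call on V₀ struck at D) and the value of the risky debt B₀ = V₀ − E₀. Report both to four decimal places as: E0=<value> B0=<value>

E0=185.7233 B0=201.2725

d₁ = [ln(V₀/D) + (r + σ²/2)T] / (σ√T)
   = [ln(386.9958/320.5175) + (0.0690 + 0.5·0.4891²)·3.2450] / (0.4891·√3.2450)
   = [0.188477 + 0.612038] / 0.881059 = 0.908582
d₂ = d₁ − σ√T = 0.908582 − 0.881059 = 0.027523
N(d₁) = 0.818215,  N(d₂) = 0.510979,  e^(−rT) = 0.799391
E₀ = V₀·N(d₁) − D·e^(−rT)·N(d₂)
   = 386.9958·0.818215 − 320.5175·0.799391·0.510979 = 185.723252
B₀ = V₀ − E₀ = 386.9958 − 185.723252 = 201.272548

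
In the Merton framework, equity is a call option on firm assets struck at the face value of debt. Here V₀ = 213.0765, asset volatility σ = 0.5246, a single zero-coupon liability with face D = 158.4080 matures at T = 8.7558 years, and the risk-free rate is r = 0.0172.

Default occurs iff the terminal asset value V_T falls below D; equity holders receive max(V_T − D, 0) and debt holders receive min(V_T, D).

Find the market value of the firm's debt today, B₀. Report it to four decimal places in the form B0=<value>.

d₁ = [ln(V₀/D) + (r + σ²/2)T] / (σ√T)
   = [ln(213.0765/158.4080) + (0.0172 + 0.5·0.5246²)·8.7558] / (0.5246·√8.7558)
   = [0.296477 + 1.355420] / 1.552302 = 1.064160
d₂ = d₁ − σ√T = 1.064160 − 1.552302 = -0.488142
N(d₁) = 0.856372,  N(d₂) = 0.312725,  e^(−rT) = 0.860192
E₀ = V₀·N(d₁) − D·e^(−rT)·N(d₂)
   = 213.0765·0.856372 − 158.4080·0.860192·0.312725 = 139.860463
B₀ = V₀ − E₀ = 213.0765 − 139.860463 = 73.216037

B0=73.2160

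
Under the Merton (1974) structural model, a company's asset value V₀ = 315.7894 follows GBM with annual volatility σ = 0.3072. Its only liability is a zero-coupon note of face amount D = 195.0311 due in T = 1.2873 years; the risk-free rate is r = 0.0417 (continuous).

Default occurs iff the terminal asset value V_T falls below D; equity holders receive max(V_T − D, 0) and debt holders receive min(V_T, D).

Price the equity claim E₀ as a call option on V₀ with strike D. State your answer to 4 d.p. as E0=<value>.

E0=133.1955

d₁ = [ln(V₀/D) + (r + σ²/2)T] / (σ√T)
   = [ln(315.7894/195.0311) + (0.0417 + 0.5·0.3072²)·1.2873] / (0.3072·√1.2873)
   = [0.481917 + 0.114423] / 0.348547 = 1.710931
d₂ = d₁ − σ√T = 1.710931 − 0.348547 = 1.362384
N(d₁) = 0.956453,  N(d₂) = 0.913462,  e^(−rT) = 0.947735
E₀ = V₀·N(d₁) − D·e^(−rT)·N(d₂)
   = 315.7894·0.956453 − 195.0311·0.947735·0.913462 = 133.195508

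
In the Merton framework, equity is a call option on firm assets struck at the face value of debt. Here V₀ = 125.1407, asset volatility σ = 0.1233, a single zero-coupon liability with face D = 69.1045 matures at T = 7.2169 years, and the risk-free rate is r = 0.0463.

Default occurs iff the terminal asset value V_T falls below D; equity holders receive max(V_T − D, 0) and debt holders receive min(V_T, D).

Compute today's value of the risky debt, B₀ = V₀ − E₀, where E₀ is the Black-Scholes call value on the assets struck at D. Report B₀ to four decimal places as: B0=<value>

d₁ = [ln(V₀/D) + (r + σ²/2)T] / (σ√T)
   = [ln(125.1407/69.1045) + (0.0463 + 0.5·0.1233²)·7.2169] / (0.1233·√7.2169)
   = [0.593819 + 0.389001] / 0.331237 = 2.967124
d₂ = d₁ − σ√T = 2.967124 − 0.331237 = 2.635887
N(d₁) = 0.998497,  N(d₂) = 0.995804,  e^(−rT) = 0.715952
E₀ = V₀·N(d₁) − D·e^(−rT)·N(d₂)
   = 125.1407·0.998497 − 69.1045·0.715952·0.995804 = 75.684718
B₀ = V₀ − E₀ = 125.1407 − 75.684718 = 49.455982

B0=49.4560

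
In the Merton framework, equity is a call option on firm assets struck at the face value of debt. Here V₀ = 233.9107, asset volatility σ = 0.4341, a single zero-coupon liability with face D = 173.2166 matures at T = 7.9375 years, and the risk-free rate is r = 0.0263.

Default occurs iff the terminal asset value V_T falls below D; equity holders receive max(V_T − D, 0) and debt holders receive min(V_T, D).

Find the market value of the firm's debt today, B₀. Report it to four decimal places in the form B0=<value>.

B0=94.9710

d₁ = [ln(V₀/D) + (r + σ²/2)T] / (σ√T)
   = [ln(233.9107/173.2166) + (0.0263 + 0.5·0.4341²)·7.9375] / (0.4341·√7.9375)
   = [0.300397 + 0.956639] / 1.223015 = 1.027817
d₂ = d₁ − σ√T = 1.027817 − 1.223015 = -0.195198
N(d₁) = 0.847982,  N(d₂) = 0.422619,  e^(−rT) = 0.811593
E₀ = V₀·N(d₁) − D·e^(−rT)·N(d₂)
   = 233.9107·0.847982 − 173.2166·0.811593·0.422619 = 138.939692
B₀ = V₀ − E₀ = 233.9107 − 138.939692 = 94.971008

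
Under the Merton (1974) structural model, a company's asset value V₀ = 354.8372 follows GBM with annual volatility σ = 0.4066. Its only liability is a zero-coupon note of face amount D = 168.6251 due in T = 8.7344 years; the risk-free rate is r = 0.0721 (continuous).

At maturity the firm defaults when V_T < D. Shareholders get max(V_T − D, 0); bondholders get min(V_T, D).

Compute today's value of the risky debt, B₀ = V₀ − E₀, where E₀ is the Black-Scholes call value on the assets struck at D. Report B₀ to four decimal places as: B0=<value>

d₁ = [ln(V₀/D) + (r + σ²/2)T] / (σ√T)
   = [ln(354.8372/168.6251) + (0.0721 + 0.5·0.4066²)·8.7344] / (0.4066·√8.7344)
   = [0.743981 + 1.351751] / 1.201666 = 1.744022
d₂ = d₁ − σ√T = 1.744022 − 1.201666 = 0.542356
N(d₁) = 0.959422,  N(d₂) = 0.706213,  e^(−rT) = 0.532725
E₀ = V₀·N(d₁) − D·e^(−rT)·N(d₂)
   = 354.8372·0.959422 − 168.6251·0.532725·0.706213 = 276.999064
B₀ = V₀ − E₀ = 354.8372 − 276.999064 = 77.838136

B0=77.8381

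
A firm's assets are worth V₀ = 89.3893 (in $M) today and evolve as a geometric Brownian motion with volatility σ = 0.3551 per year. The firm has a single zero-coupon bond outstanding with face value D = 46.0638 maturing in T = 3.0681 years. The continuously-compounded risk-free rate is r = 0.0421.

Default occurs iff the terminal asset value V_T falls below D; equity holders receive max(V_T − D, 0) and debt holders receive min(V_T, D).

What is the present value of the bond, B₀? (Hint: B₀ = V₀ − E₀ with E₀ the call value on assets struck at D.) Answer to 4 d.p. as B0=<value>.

d₁ = [ln(V₀/D) + (r + σ²/2)T] / (σ√T)
   = [ln(89.3893/46.0638) + (0.0421 + 0.5·0.3551²)·3.0681] / (0.3551·√3.0681)
   = [0.662974 + 0.322605] / 0.621993 = 1.584549
d₂ = d₁ − σ√T = 1.584549 − 0.621993 = 0.962556
N(d₁) = 0.943466,  N(d₂) = 0.832115,  e^(−rT) = 0.878827
E₀ = V₀·N(d₁) − D·e^(−rT)·N(d₂)
   = 89.3893·0.943466 − 46.0638·0.878827·0.832115 = 50.649956
B₀ = V₀ − E₀ = 89.3893 − 50.649956 = 38.739344

B0=38.7393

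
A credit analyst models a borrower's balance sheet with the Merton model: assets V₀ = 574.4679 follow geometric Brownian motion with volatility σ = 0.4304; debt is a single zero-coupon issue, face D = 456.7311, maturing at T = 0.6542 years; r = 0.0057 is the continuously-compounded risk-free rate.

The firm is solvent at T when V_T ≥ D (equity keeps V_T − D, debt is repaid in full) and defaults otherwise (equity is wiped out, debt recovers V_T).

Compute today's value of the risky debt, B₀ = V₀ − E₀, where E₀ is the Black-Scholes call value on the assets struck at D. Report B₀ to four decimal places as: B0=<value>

d₁ = [ln(V₀/D) + (r + σ²/2)T] / (σ√T)
   = [ln(574.4679/456.7311) + (0.0057 + 0.5·0.4304²)·0.6542] / (0.4304·√0.6542)
   = [0.229349 + 0.064322] / 0.348119 = 0.843596
d₂ = d₁ − σ√T = 0.843596 − 0.348119 = 0.495477
N(d₁) = 0.800552,  N(d₂) = 0.689868,  e^(−rT) = 0.996278
E₀ = V₀·N(d₁) − D·e^(−rT)·N(d₂)
   = 574.4679·0.800552 − 456.7311·0.996278·0.689868 = 145.980078
B₀ = V₀ − E₀ = 574.4679 − 145.980078 = 428.487822

B0=428.4878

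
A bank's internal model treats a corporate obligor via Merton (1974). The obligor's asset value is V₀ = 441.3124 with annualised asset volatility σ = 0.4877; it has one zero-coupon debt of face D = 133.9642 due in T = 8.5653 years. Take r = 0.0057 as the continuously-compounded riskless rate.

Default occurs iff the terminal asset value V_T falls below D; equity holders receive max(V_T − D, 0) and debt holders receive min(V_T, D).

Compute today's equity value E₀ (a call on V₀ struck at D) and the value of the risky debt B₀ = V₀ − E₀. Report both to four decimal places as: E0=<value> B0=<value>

d₁ = [ln(V₀/D) + (r + σ²/2)T] / (σ√T)
   = [ln(441.3124/133.9642) + (0.0057 + 0.5·0.4877²)·8.5653] / (0.4877·√8.5653)
   = [1.192180 + 1.067456] / 1.427329 = 1.583123
d₂ = d₁ − σ√T = 1.583123 − 1.427329 = 0.155794
N(d₁) = 0.943303,  N(d₂) = 0.561902,  e^(−rT) = 0.952350
E₀ = V₀·N(d₁) − D·e^(−rT)·N(d₂)
   = 441.3124·0.943303 − 133.9642·0.952350·0.561902 = 344.603448
B₀ = V₀ − E₀ = 441.3124 − 344.603448 = 96.708952

E0=344.6034 B0=96.7090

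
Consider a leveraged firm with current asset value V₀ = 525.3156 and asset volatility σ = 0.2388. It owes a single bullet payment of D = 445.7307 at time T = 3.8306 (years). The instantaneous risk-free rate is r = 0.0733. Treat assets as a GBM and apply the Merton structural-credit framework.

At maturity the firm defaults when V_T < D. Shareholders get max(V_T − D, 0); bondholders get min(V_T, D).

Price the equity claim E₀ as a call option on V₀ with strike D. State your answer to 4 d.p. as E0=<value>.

E0=206.3186

d₁ = [ln(V₀/D) + (r + σ²/2)T] / (σ√T)
   = [ln(525.3156/445.7307) + (0.0733 + 0.5·0.2388²)·3.8306] / (0.2388·√3.8306)
   = [0.164284 + 0.390004] / 0.467377 = 1.185954
d₂ = d₁ − σ√T = 1.185954 − 0.467377 = 0.718576
N(d₁) = 0.882180,  N(d₂) = 0.763799,  e^(−rT) = 0.755192
E₀ = V₀·N(d₁) − D·e^(−rT)·N(d₂)
   = 525.3156·0.882180 − 445.7307·0.755192·0.763799 = 206.318590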